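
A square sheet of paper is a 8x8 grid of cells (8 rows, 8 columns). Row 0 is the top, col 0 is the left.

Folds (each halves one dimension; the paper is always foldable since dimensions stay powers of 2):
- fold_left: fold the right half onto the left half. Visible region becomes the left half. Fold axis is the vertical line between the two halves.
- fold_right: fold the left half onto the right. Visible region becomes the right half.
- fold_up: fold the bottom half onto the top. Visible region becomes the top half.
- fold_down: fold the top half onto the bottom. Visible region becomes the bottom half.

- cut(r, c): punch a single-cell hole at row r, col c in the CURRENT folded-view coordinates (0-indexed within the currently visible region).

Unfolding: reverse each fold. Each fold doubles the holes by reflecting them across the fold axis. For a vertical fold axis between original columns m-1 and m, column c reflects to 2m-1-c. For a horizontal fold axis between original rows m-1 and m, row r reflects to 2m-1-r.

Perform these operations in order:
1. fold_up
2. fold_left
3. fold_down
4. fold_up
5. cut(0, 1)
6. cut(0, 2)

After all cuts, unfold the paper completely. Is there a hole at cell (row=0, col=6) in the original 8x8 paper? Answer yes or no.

Answer: yes

Derivation:
Op 1 fold_up: fold axis h@4; visible region now rows[0,4) x cols[0,8) = 4x8
Op 2 fold_left: fold axis v@4; visible region now rows[0,4) x cols[0,4) = 4x4
Op 3 fold_down: fold axis h@2; visible region now rows[2,4) x cols[0,4) = 2x4
Op 4 fold_up: fold axis h@3; visible region now rows[2,3) x cols[0,4) = 1x4
Op 5 cut(0, 1): punch at orig (2,1); cuts so far [(2, 1)]; region rows[2,3) x cols[0,4) = 1x4
Op 6 cut(0, 2): punch at orig (2,2); cuts so far [(2, 1), (2, 2)]; region rows[2,3) x cols[0,4) = 1x4
Unfold 1 (reflect across h@3): 4 holes -> [(2, 1), (2, 2), (3, 1), (3, 2)]
Unfold 2 (reflect across h@2): 8 holes -> [(0, 1), (0, 2), (1, 1), (1, 2), (2, 1), (2, 2), (3, 1), (3, 2)]
Unfold 3 (reflect across v@4): 16 holes -> [(0, 1), (0, 2), (0, 5), (0, 6), (1, 1), (1, 2), (1, 5), (1, 6), (2, 1), (2, 2), (2, 5), (2, 6), (3, 1), (3, 2), (3, 5), (3, 6)]
Unfold 4 (reflect across h@4): 32 holes -> [(0, 1), (0, 2), (0, 5), (0, 6), (1, 1), (1, 2), (1, 5), (1, 6), (2, 1), (2, 2), (2, 5), (2, 6), (3, 1), (3, 2), (3, 5), (3, 6), (4, 1), (4, 2), (4, 5), (4, 6), (5, 1), (5, 2), (5, 5), (5, 6), (6, 1), (6, 2), (6, 5), (6, 6), (7, 1), (7, 2), (7, 5), (7, 6)]
Holes: [(0, 1), (0, 2), (0, 5), (0, 6), (1, 1), (1, 2), (1, 5), (1, 6), (2, 1), (2, 2), (2, 5), (2, 6), (3, 1), (3, 2), (3, 5), (3, 6), (4, 1), (4, 2), (4, 5), (4, 6), (5, 1), (5, 2), (5, 5), (5, 6), (6, 1), (6, 2), (6, 5), (6, 6), (7, 1), (7, 2), (7, 5), (7, 6)]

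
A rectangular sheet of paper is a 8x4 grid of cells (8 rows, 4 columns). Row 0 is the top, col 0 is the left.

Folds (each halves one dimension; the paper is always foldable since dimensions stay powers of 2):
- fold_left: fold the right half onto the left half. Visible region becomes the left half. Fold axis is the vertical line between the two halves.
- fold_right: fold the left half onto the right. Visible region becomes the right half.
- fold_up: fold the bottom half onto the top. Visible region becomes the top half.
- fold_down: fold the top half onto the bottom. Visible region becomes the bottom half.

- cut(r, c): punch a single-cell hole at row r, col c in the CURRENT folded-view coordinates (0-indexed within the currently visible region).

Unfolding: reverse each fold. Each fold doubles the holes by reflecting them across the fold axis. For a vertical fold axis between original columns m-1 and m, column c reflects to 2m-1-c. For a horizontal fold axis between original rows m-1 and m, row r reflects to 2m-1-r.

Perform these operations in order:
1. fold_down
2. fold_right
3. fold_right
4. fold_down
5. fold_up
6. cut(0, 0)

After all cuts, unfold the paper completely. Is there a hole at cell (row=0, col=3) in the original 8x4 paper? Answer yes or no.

Op 1 fold_down: fold axis h@4; visible region now rows[4,8) x cols[0,4) = 4x4
Op 2 fold_right: fold axis v@2; visible region now rows[4,8) x cols[2,4) = 4x2
Op 3 fold_right: fold axis v@3; visible region now rows[4,8) x cols[3,4) = 4x1
Op 4 fold_down: fold axis h@6; visible region now rows[6,8) x cols[3,4) = 2x1
Op 5 fold_up: fold axis h@7; visible region now rows[6,7) x cols[3,4) = 1x1
Op 6 cut(0, 0): punch at orig (6,3); cuts so far [(6, 3)]; region rows[6,7) x cols[3,4) = 1x1
Unfold 1 (reflect across h@7): 2 holes -> [(6, 3), (7, 3)]
Unfold 2 (reflect across h@6): 4 holes -> [(4, 3), (5, 3), (6, 3), (7, 3)]
Unfold 3 (reflect across v@3): 8 holes -> [(4, 2), (4, 3), (5, 2), (5, 3), (6, 2), (6, 3), (7, 2), (7, 3)]
Unfold 4 (reflect across v@2): 16 holes -> [(4, 0), (4, 1), (4, 2), (4, 3), (5, 0), (5, 1), (5, 2), (5, 3), (6, 0), (6, 1), (6, 2), (6, 3), (7, 0), (7, 1), (7, 2), (7, 3)]
Unfold 5 (reflect across h@4): 32 holes -> [(0, 0), (0, 1), (0, 2), (0, 3), (1, 0), (1, 1), (1, 2), (1, 3), (2, 0), (2, 1), (2, 2), (2, 3), (3, 0), (3, 1), (3, 2), (3, 3), (4, 0), (4, 1), (4, 2), (4, 3), (5, 0), (5, 1), (5, 2), (5, 3), (6, 0), (6, 1), (6, 2), (6, 3), (7, 0), (7, 1), (7, 2), (7, 3)]
Holes: [(0, 0), (0, 1), (0, 2), (0, 3), (1, 0), (1, 1), (1, 2), (1, 3), (2, 0), (2, 1), (2, 2), (2, 3), (3, 0), (3, 1), (3, 2), (3, 3), (4, 0), (4, 1), (4, 2), (4, 3), (5, 0), (5, 1), (5, 2), (5, 3), (6, 0), (6, 1), (6, 2), (6, 3), (7, 0), (7, 1), (7, 2), (7, 3)]

Answer: yes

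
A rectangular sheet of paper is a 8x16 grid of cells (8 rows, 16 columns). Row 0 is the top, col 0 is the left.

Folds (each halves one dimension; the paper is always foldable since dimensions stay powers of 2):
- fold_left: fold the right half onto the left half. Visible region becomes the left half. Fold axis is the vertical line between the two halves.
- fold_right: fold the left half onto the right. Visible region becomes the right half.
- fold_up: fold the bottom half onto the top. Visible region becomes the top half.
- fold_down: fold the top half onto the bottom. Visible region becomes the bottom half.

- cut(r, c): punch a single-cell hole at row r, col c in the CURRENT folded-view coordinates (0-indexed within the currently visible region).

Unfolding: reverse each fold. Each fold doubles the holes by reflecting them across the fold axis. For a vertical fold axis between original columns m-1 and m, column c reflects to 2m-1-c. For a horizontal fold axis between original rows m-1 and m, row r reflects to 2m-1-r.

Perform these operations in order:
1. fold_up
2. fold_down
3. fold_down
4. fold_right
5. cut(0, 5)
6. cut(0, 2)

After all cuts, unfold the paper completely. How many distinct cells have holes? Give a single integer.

Answer: 32

Derivation:
Op 1 fold_up: fold axis h@4; visible region now rows[0,4) x cols[0,16) = 4x16
Op 2 fold_down: fold axis h@2; visible region now rows[2,4) x cols[0,16) = 2x16
Op 3 fold_down: fold axis h@3; visible region now rows[3,4) x cols[0,16) = 1x16
Op 4 fold_right: fold axis v@8; visible region now rows[3,4) x cols[8,16) = 1x8
Op 5 cut(0, 5): punch at orig (3,13); cuts so far [(3, 13)]; region rows[3,4) x cols[8,16) = 1x8
Op 6 cut(0, 2): punch at orig (3,10); cuts so far [(3, 10), (3, 13)]; region rows[3,4) x cols[8,16) = 1x8
Unfold 1 (reflect across v@8): 4 holes -> [(3, 2), (3, 5), (3, 10), (3, 13)]
Unfold 2 (reflect across h@3): 8 holes -> [(2, 2), (2, 5), (2, 10), (2, 13), (3, 2), (3, 5), (3, 10), (3, 13)]
Unfold 3 (reflect across h@2): 16 holes -> [(0, 2), (0, 5), (0, 10), (0, 13), (1, 2), (1, 5), (1, 10), (1, 13), (2, 2), (2, 5), (2, 10), (2, 13), (3, 2), (3, 5), (3, 10), (3, 13)]
Unfold 4 (reflect across h@4): 32 holes -> [(0, 2), (0, 5), (0, 10), (0, 13), (1, 2), (1, 5), (1, 10), (1, 13), (2, 2), (2, 5), (2, 10), (2, 13), (3, 2), (3, 5), (3, 10), (3, 13), (4, 2), (4, 5), (4, 10), (4, 13), (5, 2), (5, 5), (5, 10), (5, 13), (6, 2), (6, 5), (6, 10), (6, 13), (7, 2), (7, 5), (7, 10), (7, 13)]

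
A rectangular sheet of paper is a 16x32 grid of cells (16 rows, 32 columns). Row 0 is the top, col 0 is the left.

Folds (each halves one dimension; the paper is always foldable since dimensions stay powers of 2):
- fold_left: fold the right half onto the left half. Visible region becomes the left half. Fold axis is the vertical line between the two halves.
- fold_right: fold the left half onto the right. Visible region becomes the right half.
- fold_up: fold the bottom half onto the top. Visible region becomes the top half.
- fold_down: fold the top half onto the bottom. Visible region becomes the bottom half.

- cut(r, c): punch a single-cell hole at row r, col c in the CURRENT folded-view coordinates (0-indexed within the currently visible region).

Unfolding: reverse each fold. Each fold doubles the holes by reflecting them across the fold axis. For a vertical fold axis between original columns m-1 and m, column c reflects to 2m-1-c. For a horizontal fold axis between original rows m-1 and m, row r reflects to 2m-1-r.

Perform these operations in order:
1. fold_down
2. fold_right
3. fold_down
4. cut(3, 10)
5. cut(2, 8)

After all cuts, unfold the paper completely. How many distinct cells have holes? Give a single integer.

Op 1 fold_down: fold axis h@8; visible region now rows[8,16) x cols[0,32) = 8x32
Op 2 fold_right: fold axis v@16; visible region now rows[8,16) x cols[16,32) = 8x16
Op 3 fold_down: fold axis h@12; visible region now rows[12,16) x cols[16,32) = 4x16
Op 4 cut(3, 10): punch at orig (15,26); cuts so far [(15, 26)]; region rows[12,16) x cols[16,32) = 4x16
Op 5 cut(2, 8): punch at orig (14,24); cuts so far [(14, 24), (15, 26)]; region rows[12,16) x cols[16,32) = 4x16
Unfold 1 (reflect across h@12): 4 holes -> [(8, 26), (9, 24), (14, 24), (15, 26)]
Unfold 2 (reflect across v@16): 8 holes -> [(8, 5), (8, 26), (9, 7), (9, 24), (14, 7), (14, 24), (15, 5), (15, 26)]
Unfold 3 (reflect across h@8): 16 holes -> [(0, 5), (0, 26), (1, 7), (1, 24), (6, 7), (6, 24), (7, 5), (7, 26), (8, 5), (8, 26), (9, 7), (9, 24), (14, 7), (14, 24), (15, 5), (15, 26)]

Answer: 16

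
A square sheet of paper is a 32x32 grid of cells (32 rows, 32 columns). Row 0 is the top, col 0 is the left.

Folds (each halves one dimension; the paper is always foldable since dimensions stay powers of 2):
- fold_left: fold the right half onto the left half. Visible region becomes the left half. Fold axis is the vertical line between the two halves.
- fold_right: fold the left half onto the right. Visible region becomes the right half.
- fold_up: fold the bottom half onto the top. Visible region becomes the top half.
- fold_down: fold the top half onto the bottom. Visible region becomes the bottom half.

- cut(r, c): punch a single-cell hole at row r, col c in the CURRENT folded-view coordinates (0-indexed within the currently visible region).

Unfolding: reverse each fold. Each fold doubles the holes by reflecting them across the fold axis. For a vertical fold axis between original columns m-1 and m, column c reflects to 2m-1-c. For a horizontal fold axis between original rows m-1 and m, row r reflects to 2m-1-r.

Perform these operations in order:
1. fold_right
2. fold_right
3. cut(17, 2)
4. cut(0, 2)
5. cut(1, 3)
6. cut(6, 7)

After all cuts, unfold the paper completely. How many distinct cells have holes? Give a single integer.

Op 1 fold_right: fold axis v@16; visible region now rows[0,32) x cols[16,32) = 32x16
Op 2 fold_right: fold axis v@24; visible region now rows[0,32) x cols[24,32) = 32x8
Op 3 cut(17, 2): punch at orig (17,26); cuts so far [(17, 26)]; region rows[0,32) x cols[24,32) = 32x8
Op 4 cut(0, 2): punch at orig (0,26); cuts so far [(0, 26), (17, 26)]; region rows[0,32) x cols[24,32) = 32x8
Op 5 cut(1, 3): punch at orig (1,27); cuts so far [(0, 26), (1, 27), (17, 26)]; region rows[0,32) x cols[24,32) = 32x8
Op 6 cut(6, 7): punch at orig (6,31); cuts so far [(0, 26), (1, 27), (6, 31), (17, 26)]; region rows[0,32) x cols[24,32) = 32x8
Unfold 1 (reflect across v@24): 8 holes -> [(0, 21), (0, 26), (1, 20), (1, 27), (6, 16), (6, 31), (17, 21), (17, 26)]
Unfold 2 (reflect across v@16): 16 holes -> [(0, 5), (0, 10), (0, 21), (0, 26), (1, 4), (1, 11), (1, 20), (1, 27), (6, 0), (6, 15), (6, 16), (6, 31), (17, 5), (17, 10), (17, 21), (17, 26)]

Answer: 16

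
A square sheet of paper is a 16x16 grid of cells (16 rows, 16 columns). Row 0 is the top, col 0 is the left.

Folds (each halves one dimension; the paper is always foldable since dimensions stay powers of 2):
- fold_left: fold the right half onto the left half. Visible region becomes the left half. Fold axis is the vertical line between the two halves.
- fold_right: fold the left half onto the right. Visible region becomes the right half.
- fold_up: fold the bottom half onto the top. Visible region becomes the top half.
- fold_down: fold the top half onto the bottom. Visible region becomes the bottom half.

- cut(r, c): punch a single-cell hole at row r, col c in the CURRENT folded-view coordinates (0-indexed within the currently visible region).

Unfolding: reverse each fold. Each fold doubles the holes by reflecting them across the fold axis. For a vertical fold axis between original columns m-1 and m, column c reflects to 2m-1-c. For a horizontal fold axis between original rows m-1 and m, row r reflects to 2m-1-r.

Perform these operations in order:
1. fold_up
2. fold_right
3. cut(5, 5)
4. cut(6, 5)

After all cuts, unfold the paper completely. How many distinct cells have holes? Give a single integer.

Answer: 8

Derivation:
Op 1 fold_up: fold axis h@8; visible region now rows[0,8) x cols[0,16) = 8x16
Op 2 fold_right: fold axis v@8; visible region now rows[0,8) x cols[8,16) = 8x8
Op 3 cut(5, 5): punch at orig (5,13); cuts so far [(5, 13)]; region rows[0,8) x cols[8,16) = 8x8
Op 4 cut(6, 5): punch at orig (6,13); cuts so far [(5, 13), (6, 13)]; region rows[0,8) x cols[8,16) = 8x8
Unfold 1 (reflect across v@8): 4 holes -> [(5, 2), (5, 13), (6, 2), (6, 13)]
Unfold 2 (reflect across h@8): 8 holes -> [(5, 2), (5, 13), (6, 2), (6, 13), (9, 2), (9, 13), (10, 2), (10, 13)]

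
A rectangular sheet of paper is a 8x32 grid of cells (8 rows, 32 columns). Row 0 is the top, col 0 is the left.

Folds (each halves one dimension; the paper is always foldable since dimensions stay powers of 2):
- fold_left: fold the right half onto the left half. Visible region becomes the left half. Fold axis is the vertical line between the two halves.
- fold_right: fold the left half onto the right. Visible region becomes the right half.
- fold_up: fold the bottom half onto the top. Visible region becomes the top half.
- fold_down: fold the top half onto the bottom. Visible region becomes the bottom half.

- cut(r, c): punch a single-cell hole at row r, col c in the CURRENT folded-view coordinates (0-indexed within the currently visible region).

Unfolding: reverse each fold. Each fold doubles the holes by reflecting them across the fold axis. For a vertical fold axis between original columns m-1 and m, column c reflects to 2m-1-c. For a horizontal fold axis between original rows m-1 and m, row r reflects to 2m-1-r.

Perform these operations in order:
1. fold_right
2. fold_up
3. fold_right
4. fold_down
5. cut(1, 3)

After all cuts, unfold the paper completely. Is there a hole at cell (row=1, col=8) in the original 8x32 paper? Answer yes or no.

Op 1 fold_right: fold axis v@16; visible region now rows[0,8) x cols[16,32) = 8x16
Op 2 fold_up: fold axis h@4; visible region now rows[0,4) x cols[16,32) = 4x16
Op 3 fold_right: fold axis v@24; visible region now rows[0,4) x cols[24,32) = 4x8
Op 4 fold_down: fold axis h@2; visible region now rows[2,4) x cols[24,32) = 2x8
Op 5 cut(1, 3): punch at orig (3,27); cuts so far [(3, 27)]; region rows[2,4) x cols[24,32) = 2x8
Unfold 1 (reflect across h@2): 2 holes -> [(0, 27), (3, 27)]
Unfold 2 (reflect across v@24): 4 holes -> [(0, 20), (0, 27), (3, 20), (3, 27)]
Unfold 3 (reflect across h@4): 8 holes -> [(0, 20), (0, 27), (3, 20), (3, 27), (4, 20), (4, 27), (7, 20), (7, 27)]
Unfold 4 (reflect across v@16): 16 holes -> [(0, 4), (0, 11), (0, 20), (0, 27), (3, 4), (3, 11), (3, 20), (3, 27), (4, 4), (4, 11), (4, 20), (4, 27), (7, 4), (7, 11), (7, 20), (7, 27)]
Holes: [(0, 4), (0, 11), (0, 20), (0, 27), (3, 4), (3, 11), (3, 20), (3, 27), (4, 4), (4, 11), (4, 20), (4, 27), (7, 4), (7, 11), (7, 20), (7, 27)]

Answer: no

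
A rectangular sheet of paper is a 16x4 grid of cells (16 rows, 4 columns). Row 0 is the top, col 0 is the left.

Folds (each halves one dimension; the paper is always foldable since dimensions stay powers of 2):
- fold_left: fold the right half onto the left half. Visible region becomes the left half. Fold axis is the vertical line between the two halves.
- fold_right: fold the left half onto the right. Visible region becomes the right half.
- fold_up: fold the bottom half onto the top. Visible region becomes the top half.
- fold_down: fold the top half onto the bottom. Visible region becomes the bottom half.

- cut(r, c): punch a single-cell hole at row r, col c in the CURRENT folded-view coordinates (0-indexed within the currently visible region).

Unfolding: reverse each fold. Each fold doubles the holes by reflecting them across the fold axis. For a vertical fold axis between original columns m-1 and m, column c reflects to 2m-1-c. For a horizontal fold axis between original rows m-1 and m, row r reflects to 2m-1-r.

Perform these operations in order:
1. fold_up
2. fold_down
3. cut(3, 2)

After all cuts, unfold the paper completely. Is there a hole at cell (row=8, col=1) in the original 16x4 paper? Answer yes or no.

Answer: no

Derivation:
Op 1 fold_up: fold axis h@8; visible region now rows[0,8) x cols[0,4) = 8x4
Op 2 fold_down: fold axis h@4; visible region now rows[4,8) x cols[0,4) = 4x4
Op 3 cut(3, 2): punch at orig (7,2); cuts so far [(7, 2)]; region rows[4,8) x cols[0,4) = 4x4
Unfold 1 (reflect across h@4): 2 holes -> [(0, 2), (7, 2)]
Unfold 2 (reflect across h@8): 4 holes -> [(0, 2), (7, 2), (8, 2), (15, 2)]
Holes: [(0, 2), (7, 2), (8, 2), (15, 2)]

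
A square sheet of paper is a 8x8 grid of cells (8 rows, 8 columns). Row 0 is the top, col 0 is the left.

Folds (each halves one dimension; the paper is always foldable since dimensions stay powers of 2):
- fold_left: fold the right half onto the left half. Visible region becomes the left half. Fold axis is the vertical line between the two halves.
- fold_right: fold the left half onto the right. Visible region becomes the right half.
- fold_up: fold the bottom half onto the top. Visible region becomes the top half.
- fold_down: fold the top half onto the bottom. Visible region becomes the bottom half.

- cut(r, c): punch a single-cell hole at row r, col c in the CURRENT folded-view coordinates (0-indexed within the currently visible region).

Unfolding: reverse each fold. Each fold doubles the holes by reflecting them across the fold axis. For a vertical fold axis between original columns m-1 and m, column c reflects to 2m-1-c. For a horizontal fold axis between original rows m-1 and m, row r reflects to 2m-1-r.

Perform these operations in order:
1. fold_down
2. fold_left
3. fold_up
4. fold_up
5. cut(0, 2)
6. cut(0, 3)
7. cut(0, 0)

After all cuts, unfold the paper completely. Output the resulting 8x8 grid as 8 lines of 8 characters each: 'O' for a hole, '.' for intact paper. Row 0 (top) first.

Answer: O.OOOO.O
O.OOOO.O
O.OOOO.O
O.OOOO.O
O.OOOO.O
O.OOOO.O
O.OOOO.O
O.OOOO.O

Derivation:
Op 1 fold_down: fold axis h@4; visible region now rows[4,8) x cols[0,8) = 4x8
Op 2 fold_left: fold axis v@4; visible region now rows[4,8) x cols[0,4) = 4x4
Op 3 fold_up: fold axis h@6; visible region now rows[4,6) x cols[0,4) = 2x4
Op 4 fold_up: fold axis h@5; visible region now rows[4,5) x cols[0,4) = 1x4
Op 5 cut(0, 2): punch at orig (4,2); cuts so far [(4, 2)]; region rows[4,5) x cols[0,4) = 1x4
Op 6 cut(0, 3): punch at orig (4,3); cuts so far [(4, 2), (4, 3)]; region rows[4,5) x cols[0,4) = 1x4
Op 7 cut(0, 0): punch at orig (4,0); cuts so far [(4, 0), (4, 2), (4, 3)]; region rows[4,5) x cols[0,4) = 1x4
Unfold 1 (reflect across h@5): 6 holes -> [(4, 0), (4, 2), (4, 3), (5, 0), (5, 2), (5, 3)]
Unfold 2 (reflect across h@6): 12 holes -> [(4, 0), (4, 2), (4, 3), (5, 0), (5, 2), (5, 3), (6, 0), (6, 2), (6, 3), (7, 0), (7, 2), (7, 3)]
Unfold 3 (reflect across v@4): 24 holes -> [(4, 0), (4, 2), (4, 3), (4, 4), (4, 5), (4, 7), (5, 0), (5, 2), (5, 3), (5, 4), (5, 5), (5, 7), (6, 0), (6, 2), (6, 3), (6, 4), (6, 5), (6, 7), (7, 0), (7, 2), (7, 3), (7, 4), (7, 5), (7, 7)]
Unfold 4 (reflect across h@4): 48 holes -> [(0, 0), (0, 2), (0, 3), (0, 4), (0, 5), (0, 7), (1, 0), (1, 2), (1, 3), (1, 4), (1, 5), (1, 7), (2, 0), (2, 2), (2, 3), (2, 4), (2, 5), (2, 7), (3, 0), (3, 2), (3, 3), (3, 4), (3, 5), (3, 7), (4, 0), (4, 2), (4, 3), (4, 4), (4, 5), (4, 7), (5, 0), (5, 2), (5, 3), (5, 4), (5, 5), (5, 7), (6, 0), (6, 2), (6, 3), (6, 4), (6, 5), (6, 7), (7, 0), (7, 2), (7, 3), (7, 4), (7, 5), (7, 7)]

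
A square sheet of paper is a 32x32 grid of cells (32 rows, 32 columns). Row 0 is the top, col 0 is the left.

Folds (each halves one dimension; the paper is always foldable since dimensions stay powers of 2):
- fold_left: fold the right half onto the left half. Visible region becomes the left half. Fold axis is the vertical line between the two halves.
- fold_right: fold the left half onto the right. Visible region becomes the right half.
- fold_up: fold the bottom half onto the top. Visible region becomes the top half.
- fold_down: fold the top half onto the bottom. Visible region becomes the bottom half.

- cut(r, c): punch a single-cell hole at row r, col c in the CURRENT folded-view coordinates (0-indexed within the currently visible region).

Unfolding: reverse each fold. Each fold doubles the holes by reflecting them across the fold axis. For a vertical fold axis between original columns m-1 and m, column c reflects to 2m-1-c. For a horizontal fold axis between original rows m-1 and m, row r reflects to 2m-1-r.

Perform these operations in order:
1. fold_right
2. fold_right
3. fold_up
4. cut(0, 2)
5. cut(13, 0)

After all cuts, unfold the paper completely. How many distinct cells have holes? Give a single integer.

Answer: 16

Derivation:
Op 1 fold_right: fold axis v@16; visible region now rows[0,32) x cols[16,32) = 32x16
Op 2 fold_right: fold axis v@24; visible region now rows[0,32) x cols[24,32) = 32x8
Op 3 fold_up: fold axis h@16; visible region now rows[0,16) x cols[24,32) = 16x8
Op 4 cut(0, 2): punch at orig (0,26); cuts so far [(0, 26)]; region rows[0,16) x cols[24,32) = 16x8
Op 5 cut(13, 0): punch at orig (13,24); cuts so far [(0, 26), (13, 24)]; region rows[0,16) x cols[24,32) = 16x8
Unfold 1 (reflect across h@16): 4 holes -> [(0, 26), (13, 24), (18, 24), (31, 26)]
Unfold 2 (reflect across v@24): 8 holes -> [(0, 21), (0, 26), (13, 23), (13, 24), (18, 23), (18, 24), (31, 21), (31, 26)]
Unfold 3 (reflect across v@16): 16 holes -> [(0, 5), (0, 10), (0, 21), (0, 26), (13, 7), (13, 8), (13, 23), (13, 24), (18, 7), (18, 8), (18, 23), (18, 24), (31, 5), (31, 10), (31, 21), (31, 26)]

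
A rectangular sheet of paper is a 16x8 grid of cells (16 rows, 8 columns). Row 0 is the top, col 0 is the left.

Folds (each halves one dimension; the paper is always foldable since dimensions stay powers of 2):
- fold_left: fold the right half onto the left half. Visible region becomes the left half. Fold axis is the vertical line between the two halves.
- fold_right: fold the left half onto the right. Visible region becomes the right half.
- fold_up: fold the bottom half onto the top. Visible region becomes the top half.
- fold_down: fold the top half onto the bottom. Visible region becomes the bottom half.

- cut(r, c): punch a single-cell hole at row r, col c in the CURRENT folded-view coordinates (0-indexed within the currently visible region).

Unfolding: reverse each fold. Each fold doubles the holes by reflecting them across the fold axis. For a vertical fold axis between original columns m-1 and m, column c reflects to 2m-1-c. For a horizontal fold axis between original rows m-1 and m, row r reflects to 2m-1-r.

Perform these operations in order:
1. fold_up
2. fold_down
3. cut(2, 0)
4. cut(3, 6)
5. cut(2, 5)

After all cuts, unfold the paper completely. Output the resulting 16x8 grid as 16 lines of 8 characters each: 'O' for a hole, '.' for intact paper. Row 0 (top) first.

Answer: ......O.
O....O..
........
........
........
........
O....O..
......O.
......O.
O....O..
........
........
........
........
O....O..
......O.

Derivation:
Op 1 fold_up: fold axis h@8; visible region now rows[0,8) x cols[0,8) = 8x8
Op 2 fold_down: fold axis h@4; visible region now rows[4,8) x cols[0,8) = 4x8
Op 3 cut(2, 0): punch at orig (6,0); cuts so far [(6, 0)]; region rows[4,8) x cols[0,8) = 4x8
Op 4 cut(3, 6): punch at orig (7,6); cuts so far [(6, 0), (7, 6)]; region rows[4,8) x cols[0,8) = 4x8
Op 5 cut(2, 5): punch at orig (6,5); cuts so far [(6, 0), (6, 5), (7, 6)]; region rows[4,8) x cols[0,8) = 4x8
Unfold 1 (reflect across h@4): 6 holes -> [(0, 6), (1, 0), (1, 5), (6, 0), (6, 5), (7, 6)]
Unfold 2 (reflect across h@8): 12 holes -> [(0, 6), (1, 0), (1, 5), (6, 0), (6, 5), (7, 6), (8, 6), (9, 0), (9, 5), (14, 0), (14, 5), (15, 6)]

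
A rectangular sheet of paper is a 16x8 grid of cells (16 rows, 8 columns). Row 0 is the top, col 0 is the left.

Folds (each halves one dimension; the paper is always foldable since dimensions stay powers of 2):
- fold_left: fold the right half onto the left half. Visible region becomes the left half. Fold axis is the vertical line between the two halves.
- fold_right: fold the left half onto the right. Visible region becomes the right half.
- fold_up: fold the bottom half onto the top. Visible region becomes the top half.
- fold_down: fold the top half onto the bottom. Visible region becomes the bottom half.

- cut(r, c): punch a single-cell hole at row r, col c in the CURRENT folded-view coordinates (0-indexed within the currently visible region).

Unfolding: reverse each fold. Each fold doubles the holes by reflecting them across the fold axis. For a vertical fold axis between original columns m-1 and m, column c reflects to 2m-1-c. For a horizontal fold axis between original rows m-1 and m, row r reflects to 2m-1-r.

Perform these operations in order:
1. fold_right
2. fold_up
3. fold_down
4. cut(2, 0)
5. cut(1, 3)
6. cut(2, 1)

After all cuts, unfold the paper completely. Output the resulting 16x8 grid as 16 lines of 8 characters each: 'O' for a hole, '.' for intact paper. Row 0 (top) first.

Answer: ........
..OOOO..
O......O
........
........
O......O
..OOOO..
........
........
..OOOO..
O......O
........
........
O......O
..OOOO..
........

Derivation:
Op 1 fold_right: fold axis v@4; visible region now rows[0,16) x cols[4,8) = 16x4
Op 2 fold_up: fold axis h@8; visible region now rows[0,8) x cols[4,8) = 8x4
Op 3 fold_down: fold axis h@4; visible region now rows[4,8) x cols[4,8) = 4x4
Op 4 cut(2, 0): punch at orig (6,4); cuts so far [(6, 4)]; region rows[4,8) x cols[4,8) = 4x4
Op 5 cut(1, 3): punch at orig (5,7); cuts so far [(5, 7), (6, 4)]; region rows[4,8) x cols[4,8) = 4x4
Op 6 cut(2, 1): punch at orig (6,5); cuts so far [(5, 7), (6, 4), (6, 5)]; region rows[4,8) x cols[4,8) = 4x4
Unfold 1 (reflect across h@4): 6 holes -> [(1, 4), (1, 5), (2, 7), (5, 7), (6, 4), (6, 5)]
Unfold 2 (reflect across h@8): 12 holes -> [(1, 4), (1, 5), (2, 7), (5, 7), (6, 4), (6, 5), (9, 4), (9, 5), (10, 7), (13, 7), (14, 4), (14, 5)]
Unfold 3 (reflect across v@4): 24 holes -> [(1, 2), (1, 3), (1, 4), (1, 5), (2, 0), (2, 7), (5, 0), (5, 7), (6, 2), (6, 3), (6, 4), (6, 5), (9, 2), (9, 3), (9, 4), (9, 5), (10, 0), (10, 7), (13, 0), (13, 7), (14, 2), (14, 3), (14, 4), (14, 5)]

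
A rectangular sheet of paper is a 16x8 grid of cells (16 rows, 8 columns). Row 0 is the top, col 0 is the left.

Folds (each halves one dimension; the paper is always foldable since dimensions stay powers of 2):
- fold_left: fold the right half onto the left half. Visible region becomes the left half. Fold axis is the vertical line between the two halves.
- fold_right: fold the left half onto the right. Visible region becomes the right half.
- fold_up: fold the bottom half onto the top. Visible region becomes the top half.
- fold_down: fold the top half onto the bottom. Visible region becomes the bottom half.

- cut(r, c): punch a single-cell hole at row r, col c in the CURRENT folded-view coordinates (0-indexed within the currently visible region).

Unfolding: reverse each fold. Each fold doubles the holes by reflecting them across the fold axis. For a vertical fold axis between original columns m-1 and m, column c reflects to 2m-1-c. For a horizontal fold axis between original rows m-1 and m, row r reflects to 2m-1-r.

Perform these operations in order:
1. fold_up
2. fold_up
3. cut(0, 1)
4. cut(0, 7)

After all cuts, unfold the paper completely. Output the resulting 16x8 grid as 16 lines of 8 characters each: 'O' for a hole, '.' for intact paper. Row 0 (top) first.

Answer: .O.....O
........
........
........
........
........
........
.O.....O
.O.....O
........
........
........
........
........
........
.O.....O

Derivation:
Op 1 fold_up: fold axis h@8; visible region now rows[0,8) x cols[0,8) = 8x8
Op 2 fold_up: fold axis h@4; visible region now rows[0,4) x cols[0,8) = 4x8
Op 3 cut(0, 1): punch at orig (0,1); cuts so far [(0, 1)]; region rows[0,4) x cols[0,8) = 4x8
Op 4 cut(0, 7): punch at orig (0,7); cuts so far [(0, 1), (0, 7)]; region rows[0,4) x cols[0,8) = 4x8
Unfold 1 (reflect across h@4): 4 holes -> [(0, 1), (0, 7), (7, 1), (7, 7)]
Unfold 2 (reflect across h@8): 8 holes -> [(0, 1), (0, 7), (7, 1), (7, 7), (8, 1), (8, 7), (15, 1), (15, 7)]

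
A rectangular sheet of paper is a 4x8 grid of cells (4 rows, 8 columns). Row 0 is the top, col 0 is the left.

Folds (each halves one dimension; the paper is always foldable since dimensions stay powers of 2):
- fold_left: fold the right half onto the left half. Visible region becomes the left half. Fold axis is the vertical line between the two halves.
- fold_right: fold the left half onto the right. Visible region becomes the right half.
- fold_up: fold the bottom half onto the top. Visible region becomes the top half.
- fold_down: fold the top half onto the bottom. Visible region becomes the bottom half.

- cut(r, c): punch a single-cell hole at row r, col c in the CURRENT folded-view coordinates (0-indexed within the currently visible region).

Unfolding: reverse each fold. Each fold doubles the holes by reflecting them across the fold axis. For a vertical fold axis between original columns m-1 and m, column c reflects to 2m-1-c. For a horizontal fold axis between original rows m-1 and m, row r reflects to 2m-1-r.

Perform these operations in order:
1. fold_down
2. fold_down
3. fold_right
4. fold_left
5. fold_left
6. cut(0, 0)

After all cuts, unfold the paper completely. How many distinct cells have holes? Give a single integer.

Answer: 32

Derivation:
Op 1 fold_down: fold axis h@2; visible region now rows[2,4) x cols[0,8) = 2x8
Op 2 fold_down: fold axis h@3; visible region now rows[3,4) x cols[0,8) = 1x8
Op 3 fold_right: fold axis v@4; visible region now rows[3,4) x cols[4,8) = 1x4
Op 4 fold_left: fold axis v@6; visible region now rows[3,4) x cols[4,6) = 1x2
Op 5 fold_left: fold axis v@5; visible region now rows[3,4) x cols[4,5) = 1x1
Op 6 cut(0, 0): punch at orig (3,4); cuts so far [(3, 4)]; region rows[3,4) x cols[4,5) = 1x1
Unfold 1 (reflect across v@5): 2 holes -> [(3, 4), (3, 5)]
Unfold 2 (reflect across v@6): 4 holes -> [(3, 4), (3, 5), (3, 6), (3, 7)]
Unfold 3 (reflect across v@4): 8 holes -> [(3, 0), (3, 1), (3, 2), (3, 3), (3, 4), (3, 5), (3, 6), (3, 7)]
Unfold 4 (reflect across h@3): 16 holes -> [(2, 0), (2, 1), (2, 2), (2, 3), (2, 4), (2, 5), (2, 6), (2, 7), (3, 0), (3, 1), (3, 2), (3, 3), (3, 4), (3, 5), (3, 6), (3, 7)]
Unfold 5 (reflect across h@2): 32 holes -> [(0, 0), (0, 1), (0, 2), (0, 3), (0, 4), (0, 5), (0, 6), (0, 7), (1, 0), (1, 1), (1, 2), (1, 3), (1, 4), (1, 5), (1, 6), (1, 7), (2, 0), (2, 1), (2, 2), (2, 3), (2, 4), (2, 5), (2, 6), (2, 7), (3, 0), (3, 1), (3, 2), (3, 3), (3, 4), (3, 5), (3, 6), (3, 7)]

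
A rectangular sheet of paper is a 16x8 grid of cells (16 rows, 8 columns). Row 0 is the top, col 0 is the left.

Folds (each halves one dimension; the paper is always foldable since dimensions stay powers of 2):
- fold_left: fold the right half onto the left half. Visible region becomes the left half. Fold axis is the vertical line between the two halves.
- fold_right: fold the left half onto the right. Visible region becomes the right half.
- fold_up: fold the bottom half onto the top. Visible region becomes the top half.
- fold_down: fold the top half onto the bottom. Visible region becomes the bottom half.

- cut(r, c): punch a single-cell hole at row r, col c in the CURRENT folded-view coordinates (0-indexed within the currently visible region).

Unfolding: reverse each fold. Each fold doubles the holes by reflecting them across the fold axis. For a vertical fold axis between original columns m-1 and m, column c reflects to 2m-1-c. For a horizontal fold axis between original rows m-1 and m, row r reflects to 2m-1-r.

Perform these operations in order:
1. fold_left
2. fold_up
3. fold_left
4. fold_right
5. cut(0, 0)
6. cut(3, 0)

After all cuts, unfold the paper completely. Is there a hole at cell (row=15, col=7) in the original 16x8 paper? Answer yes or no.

Answer: yes

Derivation:
Op 1 fold_left: fold axis v@4; visible region now rows[0,16) x cols[0,4) = 16x4
Op 2 fold_up: fold axis h@8; visible region now rows[0,8) x cols[0,4) = 8x4
Op 3 fold_left: fold axis v@2; visible region now rows[0,8) x cols[0,2) = 8x2
Op 4 fold_right: fold axis v@1; visible region now rows[0,8) x cols[1,2) = 8x1
Op 5 cut(0, 0): punch at orig (0,1); cuts so far [(0, 1)]; region rows[0,8) x cols[1,2) = 8x1
Op 6 cut(3, 0): punch at orig (3,1); cuts so far [(0, 1), (3, 1)]; region rows[0,8) x cols[1,2) = 8x1
Unfold 1 (reflect across v@1): 4 holes -> [(0, 0), (0, 1), (3, 0), (3, 1)]
Unfold 2 (reflect across v@2): 8 holes -> [(0, 0), (0, 1), (0, 2), (0, 3), (3, 0), (3, 1), (3, 2), (3, 3)]
Unfold 3 (reflect across h@8): 16 holes -> [(0, 0), (0, 1), (0, 2), (0, 3), (3, 0), (3, 1), (3, 2), (3, 3), (12, 0), (12, 1), (12, 2), (12, 3), (15, 0), (15, 1), (15, 2), (15, 3)]
Unfold 4 (reflect across v@4): 32 holes -> [(0, 0), (0, 1), (0, 2), (0, 3), (0, 4), (0, 5), (0, 6), (0, 7), (3, 0), (3, 1), (3, 2), (3, 3), (3, 4), (3, 5), (3, 6), (3, 7), (12, 0), (12, 1), (12, 2), (12, 3), (12, 4), (12, 5), (12, 6), (12, 7), (15, 0), (15, 1), (15, 2), (15, 3), (15, 4), (15, 5), (15, 6), (15, 7)]
Holes: [(0, 0), (0, 1), (0, 2), (0, 3), (0, 4), (0, 5), (0, 6), (0, 7), (3, 0), (3, 1), (3, 2), (3, 3), (3, 4), (3, 5), (3, 6), (3, 7), (12, 0), (12, 1), (12, 2), (12, 3), (12, 4), (12, 5), (12, 6), (12, 7), (15, 0), (15, 1), (15, 2), (15, 3), (15, 4), (15, 5), (15, 6), (15, 7)]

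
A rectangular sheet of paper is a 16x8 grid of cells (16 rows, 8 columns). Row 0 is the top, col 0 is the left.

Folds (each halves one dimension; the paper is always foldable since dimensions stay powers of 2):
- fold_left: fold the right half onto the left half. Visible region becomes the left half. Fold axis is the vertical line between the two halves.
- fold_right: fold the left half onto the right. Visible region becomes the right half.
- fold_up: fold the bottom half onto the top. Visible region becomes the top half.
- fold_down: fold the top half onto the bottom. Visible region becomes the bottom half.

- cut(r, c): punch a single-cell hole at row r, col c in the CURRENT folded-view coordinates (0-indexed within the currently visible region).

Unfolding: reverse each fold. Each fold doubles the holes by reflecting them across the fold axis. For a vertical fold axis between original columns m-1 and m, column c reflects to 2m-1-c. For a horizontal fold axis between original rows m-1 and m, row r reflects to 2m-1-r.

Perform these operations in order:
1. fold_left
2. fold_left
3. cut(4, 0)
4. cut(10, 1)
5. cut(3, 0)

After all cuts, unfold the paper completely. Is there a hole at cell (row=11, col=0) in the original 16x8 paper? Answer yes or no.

Answer: no

Derivation:
Op 1 fold_left: fold axis v@4; visible region now rows[0,16) x cols[0,4) = 16x4
Op 2 fold_left: fold axis v@2; visible region now rows[0,16) x cols[0,2) = 16x2
Op 3 cut(4, 0): punch at orig (4,0); cuts so far [(4, 0)]; region rows[0,16) x cols[0,2) = 16x2
Op 4 cut(10, 1): punch at orig (10,1); cuts so far [(4, 0), (10, 1)]; region rows[0,16) x cols[0,2) = 16x2
Op 5 cut(3, 0): punch at orig (3,0); cuts so far [(3, 0), (4, 0), (10, 1)]; region rows[0,16) x cols[0,2) = 16x2
Unfold 1 (reflect across v@2): 6 holes -> [(3, 0), (3, 3), (4, 0), (4, 3), (10, 1), (10, 2)]
Unfold 2 (reflect across v@4): 12 holes -> [(3, 0), (3, 3), (3, 4), (3, 7), (4, 0), (4, 3), (4, 4), (4, 7), (10, 1), (10, 2), (10, 5), (10, 6)]
Holes: [(3, 0), (3, 3), (3, 4), (3, 7), (4, 0), (4, 3), (4, 4), (4, 7), (10, 1), (10, 2), (10, 5), (10, 6)]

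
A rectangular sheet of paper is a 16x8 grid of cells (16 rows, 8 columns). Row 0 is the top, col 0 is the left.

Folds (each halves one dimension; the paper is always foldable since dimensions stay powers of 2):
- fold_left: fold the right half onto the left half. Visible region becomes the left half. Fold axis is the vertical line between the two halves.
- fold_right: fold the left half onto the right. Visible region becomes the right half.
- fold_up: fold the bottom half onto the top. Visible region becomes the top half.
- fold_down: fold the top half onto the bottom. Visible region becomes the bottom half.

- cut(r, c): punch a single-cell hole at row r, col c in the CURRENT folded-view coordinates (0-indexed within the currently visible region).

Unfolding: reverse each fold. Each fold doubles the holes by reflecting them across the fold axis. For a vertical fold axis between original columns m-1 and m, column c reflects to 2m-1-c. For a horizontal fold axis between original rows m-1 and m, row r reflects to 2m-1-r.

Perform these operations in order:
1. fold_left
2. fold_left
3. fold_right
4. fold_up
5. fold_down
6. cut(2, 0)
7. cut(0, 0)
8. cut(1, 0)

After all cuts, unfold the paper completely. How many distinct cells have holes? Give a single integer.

Answer: 96

Derivation:
Op 1 fold_left: fold axis v@4; visible region now rows[0,16) x cols[0,4) = 16x4
Op 2 fold_left: fold axis v@2; visible region now rows[0,16) x cols[0,2) = 16x2
Op 3 fold_right: fold axis v@1; visible region now rows[0,16) x cols[1,2) = 16x1
Op 4 fold_up: fold axis h@8; visible region now rows[0,8) x cols[1,2) = 8x1
Op 5 fold_down: fold axis h@4; visible region now rows[4,8) x cols[1,2) = 4x1
Op 6 cut(2, 0): punch at orig (6,1); cuts so far [(6, 1)]; region rows[4,8) x cols[1,2) = 4x1
Op 7 cut(0, 0): punch at orig (4,1); cuts so far [(4, 1), (6, 1)]; region rows[4,8) x cols[1,2) = 4x1
Op 8 cut(1, 0): punch at orig (5,1); cuts so far [(4, 1), (5, 1), (6, 1)]; region rows[4,8) x cols[1,2) = 4x1
Unfold 1 (reflect across h@4): 6 holes -> [(1, 1), (2, 1), (3, 1), (4, 1), (5, 1), (6, 1)]
Unfold 2 (reflect across h@8): 12 holes -> [(1, 1), (2, 1), (3, 1), (4, 1), (5, 1), (6, 1), (9, 1), (10, 1), (11, 1), (12, 1), (13, 1), (14, 1)]
Unfold 3 (reflect across v@1): 24 holes -> [(1, 0), (1, 1), (2, 0), (2, 1), (3, 0), (3, 1), (4, 0), (4, 1), (5, 0), (5, 1), (6, 0), (6, 1), (9, 0), (9, 1), (10, 0), (10, 1), (11, 0), (11, 1), (12, 0), (12, 1), (13, 0), (13, 1), (14, 0), (14, 1)]
Unfold 4 (reflect across v@2): 48 holes -> [(1, 0), (1, 1), (1, 2), (1, 3), (2, 0), (2, 1), (2, 2), (2, 3), (3, 0), (3, 1), (3, 2), (3, 3), (4, 0), (4, 1), (4, 2), (4, 3), (5, 0), (5, 1), (5, 2), (5, 3), (6, 0), (6, 1), (6, 2), (6, 3), (9, 0), (9, 1), (9, 2), (9, 3), (10, 0), (10, 1), (10, 2), (10, 3), (11, 0), (11, 1), (11, 2), (11, 3), (12, 0), (12, 1), (12, 2), (12, 3), (13, 0), (13, 1), (13, 2), (13, 3), (14, 0), (14, 1), (14, 2), (14, 3)]
Unfold 5 (reflect across v@4): 96 holes -> [(1, 0), (1, 1), (1, 2), (1, 3), (1, 4), (1, 5), (1, 6), (1, 7), (2, 0), (2, 1), (2, 2), (2, 3), (2, 4), (2, 5), (2, 6), (2, 7), (3, 0), (3, 1), (3, 2), (3, 3), (3, 4), (3, 5), (3, 6), (3, 7), (4, 0), (4, 1), (4, 2), (4, 3), (4, 4), (4, 5), (4, 6), (4, 7), (5, 0), (5, 1), (5, 2), (5, 3), (5, 4), (5, 5), (5, 6), (5, 7), (6, 0), (6, 1), (6, 2), (6, 3), (6, 4), (6, 5), (6, 6), (6, 7), (9, 0), (9, 1), (9, 2), (9, 3), (9, 4), (9, 5), (9, 6), (9, 7), (10, 0), (10, 1), (10, 2), (10, 3), (10, 4), (10, 5), (10, 6), (10, 7), (11, 0), (11, 1), (11, 2), (11, 3), (11, 4), (11, 5), (11, 6), (11, 7), (12, 0), (12, 1), (12, 2), (12, 3), (12, 4), (12, 5), (12, 6), (12, 7), (13, 0), (13, 1), (13, 2), (13, 3), (13, 4), (13, 5), (13, 6), (13, 7), (14, 0), (14, 1), (14, 2), (14, 3), (14, 4), (14, 5), (14, 6), (14, 7)]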